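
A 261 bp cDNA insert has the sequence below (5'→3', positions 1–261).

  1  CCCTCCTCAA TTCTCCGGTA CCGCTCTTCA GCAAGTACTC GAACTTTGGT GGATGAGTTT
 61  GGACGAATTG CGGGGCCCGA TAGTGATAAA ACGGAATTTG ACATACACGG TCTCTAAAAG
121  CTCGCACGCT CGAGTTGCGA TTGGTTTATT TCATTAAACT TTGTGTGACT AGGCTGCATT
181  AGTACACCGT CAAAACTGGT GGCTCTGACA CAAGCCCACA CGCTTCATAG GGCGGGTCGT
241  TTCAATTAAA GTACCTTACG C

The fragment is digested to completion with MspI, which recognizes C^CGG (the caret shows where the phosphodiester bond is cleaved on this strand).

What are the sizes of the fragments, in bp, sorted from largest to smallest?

The MspI site (CCGG) starts at position 15.
MspI cuts after the first base of each site, so after position 15.
Linear molecule, 1 cut → 2 fragments:
  1–15 → 15 bp
  16–261 → 246 bp
Sorted largest to smallest: 246, 15 bp.

246, 15 bp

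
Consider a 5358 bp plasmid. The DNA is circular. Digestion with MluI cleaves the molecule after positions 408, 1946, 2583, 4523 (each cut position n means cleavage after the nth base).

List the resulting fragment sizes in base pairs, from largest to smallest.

Circular molecule, 4 cuts → 4 fragments:
  1946 − 408 = 1538 bp
  2583 − 1946 = 637 bp
  4523 − 2583 = 1940 bp
  wrap: 5358 − 4523 + 408 = 1243 bp
Sorted largest to smallest: 1940, 1538, 1243, 637 bp.

1940, 1538, 1243, 637 bp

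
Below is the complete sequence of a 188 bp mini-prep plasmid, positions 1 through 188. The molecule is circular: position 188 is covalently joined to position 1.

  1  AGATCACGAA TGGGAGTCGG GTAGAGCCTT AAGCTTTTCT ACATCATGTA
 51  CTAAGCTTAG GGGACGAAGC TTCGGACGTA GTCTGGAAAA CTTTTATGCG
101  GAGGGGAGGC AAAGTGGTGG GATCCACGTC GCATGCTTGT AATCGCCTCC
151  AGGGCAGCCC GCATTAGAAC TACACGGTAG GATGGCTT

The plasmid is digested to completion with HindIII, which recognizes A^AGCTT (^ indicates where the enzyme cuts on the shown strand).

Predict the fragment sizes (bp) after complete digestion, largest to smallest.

152, 22, 14 bp

HindIII sites (AAGCTT) start at positions 31, 53, 67.
HindIII cuts after the first base of each site, so after positions 31, 53, 67.
Circular molecule, 3 cuts → 3 fragments:
  32–53 → 22 bp
  54–67 → 14 bp
  68–188 then 1–31 → 121 + 31 = 152 bp
Sorted largest to smallest: 152, 22, 14 bp.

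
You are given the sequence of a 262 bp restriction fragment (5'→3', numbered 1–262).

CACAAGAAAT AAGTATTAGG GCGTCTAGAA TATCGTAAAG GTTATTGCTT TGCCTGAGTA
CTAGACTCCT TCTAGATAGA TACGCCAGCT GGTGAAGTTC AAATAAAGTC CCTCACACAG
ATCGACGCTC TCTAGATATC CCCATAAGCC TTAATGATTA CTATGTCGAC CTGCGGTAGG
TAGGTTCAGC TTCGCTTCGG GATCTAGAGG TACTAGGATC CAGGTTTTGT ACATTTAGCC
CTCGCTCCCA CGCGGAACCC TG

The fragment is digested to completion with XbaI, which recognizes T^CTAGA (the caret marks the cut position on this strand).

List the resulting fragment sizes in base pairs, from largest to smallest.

72, 60, 59, 47, 24 bp

XbaI sites (TCTAGA) start at positions 24, 71, 131, 203.
XbaI cuts after the first base of each site, so after positions 24, 71, 131, 203.
Linear molecule, 4 cuts → 5 fragments:
  1–24 → 24 bp
  25–71 → 47 bp
  72–131 → 60 bp
  132–203 → 72 bp
  204–262 → 59 bp
Sorted largest to smallest: 72, 60, 59, 47, 24 bp.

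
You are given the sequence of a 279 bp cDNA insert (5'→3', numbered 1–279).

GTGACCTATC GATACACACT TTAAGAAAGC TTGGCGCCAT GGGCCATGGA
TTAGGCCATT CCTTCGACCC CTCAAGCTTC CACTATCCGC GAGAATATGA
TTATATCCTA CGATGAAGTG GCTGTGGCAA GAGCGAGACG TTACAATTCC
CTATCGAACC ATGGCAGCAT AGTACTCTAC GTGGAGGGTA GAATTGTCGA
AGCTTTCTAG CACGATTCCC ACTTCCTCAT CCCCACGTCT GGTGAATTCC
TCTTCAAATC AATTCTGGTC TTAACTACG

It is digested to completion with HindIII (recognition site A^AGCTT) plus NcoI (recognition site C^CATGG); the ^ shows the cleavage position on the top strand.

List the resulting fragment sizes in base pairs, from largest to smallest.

HindIII sites (AAGCTT) start at positions 27, 74, 200.
HindIII cuts after the first base of each site, so after positions 27, 74, 200.
NcoI sites (CCATGG) start at positions 37, 44, 159.
NcoI cuts after the first base of each site, so after positions 37, 44, 159.
Combined cut positions: 27, 37, 44, 74, 159, 200.
Linear molecule, 6 cuts → 7 fragments:
  1–27 → 27 bp
  28–37 → 10 bp
  38–44 → 7 bp
  45–74 → 30 bp
  75–159 → 85 bp
  160–200 → 41 bp
  201–279 → 79 bp
Sorted largest to smallest: 85, 79, 41, 30, 27, 10, 7 bp.

85, 79, 41, 30, 27, 10, 7 bp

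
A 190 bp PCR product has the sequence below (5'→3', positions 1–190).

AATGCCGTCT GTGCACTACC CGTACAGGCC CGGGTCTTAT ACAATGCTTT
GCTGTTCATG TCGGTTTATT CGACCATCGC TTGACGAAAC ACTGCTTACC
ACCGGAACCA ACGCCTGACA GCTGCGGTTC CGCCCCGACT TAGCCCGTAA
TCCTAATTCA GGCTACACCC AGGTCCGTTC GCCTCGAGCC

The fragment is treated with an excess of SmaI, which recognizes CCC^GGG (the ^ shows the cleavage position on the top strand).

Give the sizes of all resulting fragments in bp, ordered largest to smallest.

The SmaI site (CCCGGG) starts at position 29.
SmaI cuts after base 3 of each site, so after position 31.
Linear molecule, 1 cut → 2 fragments:
  1–31 → 31 bp
  32–190 → 159 bp
Sorted largest to smallest: 159, 31 bp.

159, 31 bp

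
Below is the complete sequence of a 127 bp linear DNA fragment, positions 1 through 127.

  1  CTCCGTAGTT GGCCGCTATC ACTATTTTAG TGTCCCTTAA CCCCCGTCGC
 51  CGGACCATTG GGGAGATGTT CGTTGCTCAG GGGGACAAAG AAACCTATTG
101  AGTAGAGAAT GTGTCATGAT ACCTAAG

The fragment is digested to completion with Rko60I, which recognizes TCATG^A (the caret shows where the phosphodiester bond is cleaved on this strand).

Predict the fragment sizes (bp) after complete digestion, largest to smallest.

The Rko60I site (TCATGA) starts at position 114.
Rko60I cuts after base 5 of each site (before the last base), so after position 118.
Linear molecule, 1 cut → 2 fragments:
  1–118 → 118 bp
  119–127 → 9 bp
Sorted largest to smallest: 118, 9 bp.

118, 9 bp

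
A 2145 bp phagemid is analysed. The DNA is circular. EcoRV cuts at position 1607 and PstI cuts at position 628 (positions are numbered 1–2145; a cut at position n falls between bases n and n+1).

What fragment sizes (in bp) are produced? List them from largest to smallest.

1166, 979 bp

Combined cut positions (sorted): 628, 1607.
Circular molecule, 2 cuts → 2 fragments:
  1607 − 628 = 979 bp
  wrap: 2145 − 1607 + 628 = 1166 bp
Sorted largest to smallest: 1166, 979 bp.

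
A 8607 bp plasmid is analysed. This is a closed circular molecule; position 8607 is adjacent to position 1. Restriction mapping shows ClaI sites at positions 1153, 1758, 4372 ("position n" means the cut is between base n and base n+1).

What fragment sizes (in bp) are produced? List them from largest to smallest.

Circular molecule, 3 cuts → 3 fragments:
  1758 − 1153 = 605 bp
  4372 − 1758 = 2614 bp
  wrap: 8607 − 4372 + 1153 = 5388 bp
Sorted largest to smallest: 5388, 2614, 605 bp.

5388, 2614, 605 bp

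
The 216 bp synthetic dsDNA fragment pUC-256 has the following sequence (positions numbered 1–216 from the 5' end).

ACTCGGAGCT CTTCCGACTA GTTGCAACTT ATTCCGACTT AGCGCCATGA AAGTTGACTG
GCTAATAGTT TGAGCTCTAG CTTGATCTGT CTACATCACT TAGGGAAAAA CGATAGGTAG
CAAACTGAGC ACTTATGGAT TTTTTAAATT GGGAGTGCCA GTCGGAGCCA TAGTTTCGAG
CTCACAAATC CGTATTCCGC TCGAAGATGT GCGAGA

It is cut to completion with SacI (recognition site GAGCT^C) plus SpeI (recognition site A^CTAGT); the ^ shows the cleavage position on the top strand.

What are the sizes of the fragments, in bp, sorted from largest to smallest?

106, 59, 34, 10, 7 bp

SacI sites (GAGCTC) start at positions 6, 72, 178.
SacI cuts after base 5 of each site (before the last base), so after positions 10, 76, 182.
The SpeI site (ACTAGT) starts at position 17.
SpeI cuts after the first base of each site, so after position 17.
Combined cut positions: 10, 17, 76, 182.
Linear molecule, 4 cuts → 5 fragments:
  1–10 → 10 bp
  11–17 → 7 bp
  18–76 → 59 bp
  77–182 → 106 bp
  183–216 → 34 bp
Sorted largest to smallest: 106, 59, 34, 10, 7 bp.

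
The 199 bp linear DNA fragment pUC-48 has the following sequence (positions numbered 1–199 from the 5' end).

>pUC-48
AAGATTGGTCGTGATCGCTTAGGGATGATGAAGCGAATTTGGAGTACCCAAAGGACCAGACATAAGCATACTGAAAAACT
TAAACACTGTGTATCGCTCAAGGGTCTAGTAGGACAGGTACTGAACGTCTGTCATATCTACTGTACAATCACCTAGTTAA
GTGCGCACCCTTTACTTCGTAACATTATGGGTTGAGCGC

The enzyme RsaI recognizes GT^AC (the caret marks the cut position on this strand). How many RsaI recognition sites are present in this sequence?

3

GTAC occurs starting at positions 44, 118, 143.
RsaI cuts at 3 sites.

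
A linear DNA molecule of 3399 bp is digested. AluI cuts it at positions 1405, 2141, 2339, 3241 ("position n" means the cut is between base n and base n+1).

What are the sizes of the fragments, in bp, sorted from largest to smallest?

Linear molecule, 4 cuts → 5 fragments:
  1405 − 0 = 1405 bp
  2141 − 1405 = 736 bp
  2339 − 2141 = 198 bp
  3241 − 2339 = 902 bp
  3399 − 3241 = 158 bp
Sorted largest to smallest: 1405, 902, 736, 198, 158 bp.

1405, 902, 736, 198, 158 bp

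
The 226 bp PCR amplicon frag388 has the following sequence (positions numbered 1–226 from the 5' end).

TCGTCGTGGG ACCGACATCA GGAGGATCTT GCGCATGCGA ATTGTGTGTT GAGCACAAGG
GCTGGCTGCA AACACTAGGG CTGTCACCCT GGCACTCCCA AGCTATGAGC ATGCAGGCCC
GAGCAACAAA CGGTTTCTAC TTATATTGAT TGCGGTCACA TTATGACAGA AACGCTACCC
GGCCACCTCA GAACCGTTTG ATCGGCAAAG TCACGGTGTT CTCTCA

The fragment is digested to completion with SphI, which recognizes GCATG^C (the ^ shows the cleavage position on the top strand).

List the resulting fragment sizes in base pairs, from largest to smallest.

SphI sites (GCATGC) start at positions 33, 109.
SphI cuts after base 5 of each site (before the last base), so after positions 37, 113.
Linear molecule, 2 cuts → 3 fragments:
  1–37 → 37 bp
  38–113 → 76 bp
  114–226 → 113 bp
Sorted largest to smallest: 113, 76, 37 bp.

113, 76, 37 bp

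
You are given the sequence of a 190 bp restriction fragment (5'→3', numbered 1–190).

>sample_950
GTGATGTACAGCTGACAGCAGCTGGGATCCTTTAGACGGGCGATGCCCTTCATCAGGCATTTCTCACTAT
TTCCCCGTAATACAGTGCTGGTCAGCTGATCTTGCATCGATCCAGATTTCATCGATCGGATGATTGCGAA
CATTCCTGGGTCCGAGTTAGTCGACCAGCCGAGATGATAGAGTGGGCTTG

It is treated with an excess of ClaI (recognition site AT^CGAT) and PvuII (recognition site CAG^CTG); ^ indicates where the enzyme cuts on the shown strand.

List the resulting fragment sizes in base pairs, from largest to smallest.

ClaI sites (ATCGAT) start at positions 106, 121.
ClaI cuts after base 2 of each site, so after positions 107, 122.
PvuII sites (CAGCTG) start at positions 9, 19, 93.
PvuII cuts after base 3 of each site, so after positions 11, 21, 95.
Combined cut positions: 11, 21, 95, 107, 122.
Linear molecule, 5 cuts → 6 fragments:
  1–11 → 11 bp
  12–21 → 10 bp
  22–95 → 74 bp
  96–107 → 12 bp
  108–122 → 15 bp
  123–190 → 68 bp
Sorted largest to smallest: 74, 68, 15, 12, 11, 10 bp.

74, 68, 15, 12, 11, 10 bp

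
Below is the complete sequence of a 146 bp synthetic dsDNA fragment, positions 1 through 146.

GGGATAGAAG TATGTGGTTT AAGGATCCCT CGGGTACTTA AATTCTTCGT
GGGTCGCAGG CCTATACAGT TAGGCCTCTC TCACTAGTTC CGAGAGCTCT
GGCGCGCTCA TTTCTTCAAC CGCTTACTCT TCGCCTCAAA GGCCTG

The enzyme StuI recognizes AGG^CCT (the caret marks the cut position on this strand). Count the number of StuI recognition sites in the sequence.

3

AGGCCT occurs starting at positions 58, 72, 140.
StuI cuts at 3 sites.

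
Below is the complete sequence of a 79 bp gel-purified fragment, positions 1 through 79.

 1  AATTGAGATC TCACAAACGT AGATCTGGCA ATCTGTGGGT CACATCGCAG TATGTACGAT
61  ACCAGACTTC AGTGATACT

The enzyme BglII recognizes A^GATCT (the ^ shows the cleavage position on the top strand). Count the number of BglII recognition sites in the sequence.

AGATCT occurs starting at positions 6, 21.
BglII cuts at 2 sites.

2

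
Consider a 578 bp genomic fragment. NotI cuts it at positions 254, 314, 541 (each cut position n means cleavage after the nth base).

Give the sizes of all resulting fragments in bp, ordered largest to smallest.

Linear molecule, 3 cuts → 4 fragments:
  254 − 0 = 254 bp
  314 − 254 = 60 bp
  541 − 314 = 227 bp
  578 − 541 = 37 bp
Sorted largest to smallest: 254, 227, 60, 37 bp.

254, 227, 60, 37 bp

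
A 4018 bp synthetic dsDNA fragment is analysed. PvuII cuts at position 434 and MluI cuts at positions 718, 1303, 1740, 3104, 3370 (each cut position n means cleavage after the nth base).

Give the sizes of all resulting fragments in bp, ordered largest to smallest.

1364, 648, 585, 437, 434, 284, 266 bp

Combined cut positions (sorted): 434, 718, 1303, 1740, 3104, 3370.
Linear molecule, 6 cuts → 7 fragments:
  434 − 0 = 434 bp
  718 − 434 = 284 bp
  1303 − 718 = 585 bp
  1740 − 1303 = 437 bp
  3104 − 1740 = 1364 bp
  3370 − 3104 = 266 bp
  4018 − 3370 = 648 bp
Sorted largest to smallest: 1364, 648, 585, 437, 434, 284, 266 bp.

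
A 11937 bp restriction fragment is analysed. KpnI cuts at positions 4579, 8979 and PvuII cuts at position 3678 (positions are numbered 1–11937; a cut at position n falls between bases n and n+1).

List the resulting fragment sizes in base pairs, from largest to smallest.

Combined cut positions (sorted): 3678, 4579, 8979.
Linear molecule, 3 cuts → 4 fragments:
  3678 − 0 = 3678 bp
  4579 − 3678 = 901 bp
  8979 − 4579 = 4400 bp
  11937 − 8979 = 2958 bp
Sorted largest to smallest: 4400, 3678, 2958, 901 bp.

4400, 3678, 2958, 901 bp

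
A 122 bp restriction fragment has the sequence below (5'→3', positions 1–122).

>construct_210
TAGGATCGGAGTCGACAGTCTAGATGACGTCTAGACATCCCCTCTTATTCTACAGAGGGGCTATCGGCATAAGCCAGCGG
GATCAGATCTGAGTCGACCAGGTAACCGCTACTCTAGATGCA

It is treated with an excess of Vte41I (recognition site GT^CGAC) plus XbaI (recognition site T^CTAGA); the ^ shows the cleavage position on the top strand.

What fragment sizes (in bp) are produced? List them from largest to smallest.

64, 19, 12, 11, 9, 7 bp

Vte41I sites (GTCGAC) start at positions 11, 93.
Vte41I cuts after base 2 of each site, so after positions 12, 94.
XbaI sites (TCTAGA) start at positions 19, 30, 113.
XbaI cuts after the first base of each site, so after positions 19, 30, 113.
Combined cut positions: 12, 19, 30, 94, 113.
Linear molecule, 5 cuts → 6 fragments:
  1–12 → 12 bp
  13–19 → 7 bp
  20–30 → 11 bp
  31–94 → 64 bp
  95–113 → 19 bp
  114–122 → 9 bp
Sorted largest to smallest: 64, 19, 12, 11, 9, 7 bp.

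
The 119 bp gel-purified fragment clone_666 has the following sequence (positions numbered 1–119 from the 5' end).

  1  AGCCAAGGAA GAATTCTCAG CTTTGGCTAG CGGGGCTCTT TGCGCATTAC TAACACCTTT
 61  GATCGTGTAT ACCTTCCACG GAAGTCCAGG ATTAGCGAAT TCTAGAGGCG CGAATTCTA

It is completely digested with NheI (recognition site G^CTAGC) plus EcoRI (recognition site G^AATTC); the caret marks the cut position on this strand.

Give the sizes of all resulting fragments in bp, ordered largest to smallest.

The NheI site (GCTAGC) starts at position 26.
NheI cuts after the first base of each site, so after position 26.
EcoRI sites (GAATTC) start at positions 11, 97, 112.
EcoRI cuts after the first base of each site, so after positions 11, 97, 112.
Combined cut positions: 11, 26, 97, 112.
Linear molecule, 4 cuts → 5 fragments:
  1–11 → 11 bp
  12–26 → 15 bp
  27–97 → 71 bp
  98–112 → 15 bp
  113–119 → 7 bp
Sorted largest to smallest: 71, 15, 15, 11, 7 bp.

71, 15, 15, 11, 7 bp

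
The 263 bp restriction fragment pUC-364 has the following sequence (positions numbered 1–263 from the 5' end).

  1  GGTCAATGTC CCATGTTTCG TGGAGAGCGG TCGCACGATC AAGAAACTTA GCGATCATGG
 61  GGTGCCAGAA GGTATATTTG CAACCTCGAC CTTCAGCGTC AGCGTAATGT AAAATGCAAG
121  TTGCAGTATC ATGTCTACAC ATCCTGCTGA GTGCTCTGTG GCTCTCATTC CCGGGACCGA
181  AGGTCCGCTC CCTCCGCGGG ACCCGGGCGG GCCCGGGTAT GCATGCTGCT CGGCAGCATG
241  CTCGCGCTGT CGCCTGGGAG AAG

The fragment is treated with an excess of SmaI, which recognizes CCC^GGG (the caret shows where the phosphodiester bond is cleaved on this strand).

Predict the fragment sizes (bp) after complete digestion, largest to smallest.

172, 49, 32, 10 bp

SmaI sites (CCCGGG) start at positions 170, 202, 212.
SmaI cuts after base 3 of each site, so after positions 172, 204, 214.
Linear molecule, 3 cuts → 4 fragments:
  1–172 → 172 bp
  173–204 → 32 bp
  205–214 → 10 bp
  215–263 → 49 bp
Sorted largest to smallest: 172, 49, 32, 10 bp.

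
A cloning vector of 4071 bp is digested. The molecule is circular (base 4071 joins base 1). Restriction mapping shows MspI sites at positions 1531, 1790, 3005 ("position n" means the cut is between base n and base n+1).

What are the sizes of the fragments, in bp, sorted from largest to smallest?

Circular molecule, 3 cuts → 3 fragments:
  1790 − 1531 = 259 bp
  3005 − 1790 = 1215 bp
  wrap: 4071 − 3005 + 1531 = 2597 bp
Sorted largest to smallest: 2597, 1215, 259 bp.

2597, 1215, 259 bp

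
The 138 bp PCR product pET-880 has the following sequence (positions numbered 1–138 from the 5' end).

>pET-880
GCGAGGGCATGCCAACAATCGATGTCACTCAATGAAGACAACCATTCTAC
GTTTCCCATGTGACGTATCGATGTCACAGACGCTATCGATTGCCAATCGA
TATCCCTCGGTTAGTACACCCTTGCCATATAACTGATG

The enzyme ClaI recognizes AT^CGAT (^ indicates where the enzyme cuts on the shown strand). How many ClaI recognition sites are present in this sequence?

ATCGAT occurs starting at positions 18, 67, 85, 96.
ClaI cuts at 4 sites.

4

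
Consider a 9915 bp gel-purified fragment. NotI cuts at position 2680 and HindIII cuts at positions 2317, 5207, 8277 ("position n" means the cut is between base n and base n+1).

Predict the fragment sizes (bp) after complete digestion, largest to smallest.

Combined cut positions (sorted): 2317, 2680, 5207, 8277.
Linear molecule, 4 cuts → 5 fragments:
  2317 − 0 = 2317 bp
  2680 − 2317 = 363 bp
  5207 − 2680 = 2527 bp
  8277 − 5207 = 3070 bp
  9915 − 8277 = 1638 bp
Sorted largest to smallest: 3070, 2527, 2317, 1638, 363 bp.

3070, 2527, 2317, 1638, 363 bp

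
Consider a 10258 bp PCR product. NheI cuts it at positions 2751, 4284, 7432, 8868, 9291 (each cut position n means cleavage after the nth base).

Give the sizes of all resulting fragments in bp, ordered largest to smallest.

3148, 2751, 1533, 1436, 967, 423 bp

Linear molecule, 5 cuts → 6 fragments:
  2751 − 0 = 2751 bp
  4284 − 2751 = 1533 bp
  7432 − 4284 = 3148 bp
  8868 − 7432 = 1436 bp
  9291 − 8868 = 423 bp
  10258 − 9291 = 967 bp
Sorted largest to smallest: 3148, 2751, 1533, 1436, 967, 423 bp.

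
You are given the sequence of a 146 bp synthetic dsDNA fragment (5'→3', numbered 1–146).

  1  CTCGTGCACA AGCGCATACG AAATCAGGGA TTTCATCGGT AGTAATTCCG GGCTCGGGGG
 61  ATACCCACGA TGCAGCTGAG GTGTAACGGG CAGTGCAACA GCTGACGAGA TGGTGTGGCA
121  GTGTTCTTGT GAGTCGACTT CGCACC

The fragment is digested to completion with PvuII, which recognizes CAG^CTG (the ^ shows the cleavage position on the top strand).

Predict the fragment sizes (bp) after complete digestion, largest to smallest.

PvuII sites (CAGCTG) start at positions 73, 99.
PvuII cuts after base 3 of each site, so after positions 75, 101.
Linear molecule, 2 cuts → 3 fragments:
  1–75 → 75 bp
  76–101 → 26 bp
  102–146 → 45 bp
Sorted largest to smallest: 75, 45, 26 bp.

75, 45, 26 bp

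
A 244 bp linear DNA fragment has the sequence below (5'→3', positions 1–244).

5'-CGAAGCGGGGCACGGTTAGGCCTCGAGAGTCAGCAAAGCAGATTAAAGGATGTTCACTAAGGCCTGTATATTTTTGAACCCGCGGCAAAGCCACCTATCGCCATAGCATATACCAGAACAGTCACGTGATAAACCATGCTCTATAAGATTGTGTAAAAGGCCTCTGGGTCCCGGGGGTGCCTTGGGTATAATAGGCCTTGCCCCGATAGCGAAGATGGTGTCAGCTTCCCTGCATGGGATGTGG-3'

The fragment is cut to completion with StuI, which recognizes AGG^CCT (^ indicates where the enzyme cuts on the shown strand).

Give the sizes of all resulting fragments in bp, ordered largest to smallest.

98, 49, 42, 35, 20 bp

StuI sites (AGGCCT) start at positions 18, 60, 158, 193.
StuI cuts after base 3 of each site, so after positions 20, 62, 160, 195.
Linear molecule, 4 cuts → 5 fragments:
  1–20 → 20 bp
  21–62 → 42 bp
  63–160 → 98 bp
  161–195 → 35 bp
  196–244 → 49 bp
Sorted largest to smallest: 98, 49, 42, 35, 20 bp.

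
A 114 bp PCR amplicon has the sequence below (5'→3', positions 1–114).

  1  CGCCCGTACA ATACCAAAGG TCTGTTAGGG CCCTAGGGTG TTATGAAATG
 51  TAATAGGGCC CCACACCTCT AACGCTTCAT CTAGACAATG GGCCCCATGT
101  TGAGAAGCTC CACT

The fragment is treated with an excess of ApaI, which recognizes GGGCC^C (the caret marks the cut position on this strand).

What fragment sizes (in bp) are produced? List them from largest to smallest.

34, 32, 28, 20 bp

ApaI sites (GGGCCC) start at positions 28, 56, 90.
ApaI cuts after base 5 of each site (before the last base), so after positions 32, 60, 94.
Linear molecule, 3 cuts → 4 fragments:
  1–32 → 32 bp
  33–60 → 28 bp
  61–94 → 34 bp
  95–114 → 20 bp
Sorted largest to smallest: 34, 32, 28, 20 bp.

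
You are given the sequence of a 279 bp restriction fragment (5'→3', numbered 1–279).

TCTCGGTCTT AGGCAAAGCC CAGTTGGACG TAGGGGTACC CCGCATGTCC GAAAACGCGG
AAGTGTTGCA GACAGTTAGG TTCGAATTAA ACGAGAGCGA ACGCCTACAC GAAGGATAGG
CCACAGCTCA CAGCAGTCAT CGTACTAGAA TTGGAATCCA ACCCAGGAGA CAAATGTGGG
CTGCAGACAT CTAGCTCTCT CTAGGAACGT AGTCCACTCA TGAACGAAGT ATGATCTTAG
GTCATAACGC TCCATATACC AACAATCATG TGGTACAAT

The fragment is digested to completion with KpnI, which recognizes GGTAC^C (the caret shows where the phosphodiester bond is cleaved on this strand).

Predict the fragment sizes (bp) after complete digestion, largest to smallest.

The KpnI site (GGTACC) starts at position 35.
KpnI cuts after base 5 of each site (before the last base), so after position 39.
Linear molecule, 1 cut → 2 fragments:
  1–39 → 39 bp
  40–279 → 240 bp
Sorted largest to smallest: 240, 39 bp.

240, 39 bp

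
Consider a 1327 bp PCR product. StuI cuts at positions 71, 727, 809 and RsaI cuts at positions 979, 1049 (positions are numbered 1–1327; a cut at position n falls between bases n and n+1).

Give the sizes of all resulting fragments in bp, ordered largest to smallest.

Combined cut positions (sorted): 71, 727, 809, 979, 1049.
Linear molecule, 5 cuts → 6 fragments:
  71 − 0 = 71 bp
  727 − 71 = 656 bp
  809 − 727 = 82 bp
  979 − 809 = 170 bp
  1049 − 979 = 70 bp
  1327 − 1049 = 278 bp
Sorted largest to smallest: 656, 278, 170, 82, 71, 70 bp.

656, 278, 170, 82, 71, 70 bp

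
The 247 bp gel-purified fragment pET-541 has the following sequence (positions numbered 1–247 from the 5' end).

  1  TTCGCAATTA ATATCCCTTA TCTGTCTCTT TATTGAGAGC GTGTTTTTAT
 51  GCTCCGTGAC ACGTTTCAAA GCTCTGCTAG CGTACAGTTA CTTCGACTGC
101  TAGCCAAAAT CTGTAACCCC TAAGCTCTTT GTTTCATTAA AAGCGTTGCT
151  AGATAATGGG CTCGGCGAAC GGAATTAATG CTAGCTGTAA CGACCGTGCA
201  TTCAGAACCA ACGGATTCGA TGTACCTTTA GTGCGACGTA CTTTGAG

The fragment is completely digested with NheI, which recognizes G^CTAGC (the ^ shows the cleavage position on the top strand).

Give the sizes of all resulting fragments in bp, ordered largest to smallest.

81, 76, 67, 23 bp

NheI sites (GCTAGC) start at positions 76, 99, 180.
NheI cuts after the first base of each site, so after positions 76, 99, 180.
Linear molecule, 3 cuts → 4 fragments:
  1–76 → 76 bp
  77–99 → 23 bp
  100–180 → 81 bp
  181–247 → 67 bp
Sorted largest to smallest: 81, 76, 67, 23 bp.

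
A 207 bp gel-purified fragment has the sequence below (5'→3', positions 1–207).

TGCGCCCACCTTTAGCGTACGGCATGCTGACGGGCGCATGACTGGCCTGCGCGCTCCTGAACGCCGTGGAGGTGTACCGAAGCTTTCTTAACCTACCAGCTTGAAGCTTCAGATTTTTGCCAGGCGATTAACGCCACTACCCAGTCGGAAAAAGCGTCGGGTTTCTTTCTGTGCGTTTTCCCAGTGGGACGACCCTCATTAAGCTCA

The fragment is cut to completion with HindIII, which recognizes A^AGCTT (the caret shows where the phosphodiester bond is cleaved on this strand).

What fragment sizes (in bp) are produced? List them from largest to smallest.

HindIII sites (AAGCTT) start at positions 80, 104.
HindIII cuts after the first base of each site, so after positions 80, 104.
Linear molecule, 2 cuts → 3 fragments:
  1–80 → 80 bp
  81–104 → 24 bp
  105–207 → 103 bp
Sorted largest to smallest: 103, 80, 24 bp.

103, 80, 24 bp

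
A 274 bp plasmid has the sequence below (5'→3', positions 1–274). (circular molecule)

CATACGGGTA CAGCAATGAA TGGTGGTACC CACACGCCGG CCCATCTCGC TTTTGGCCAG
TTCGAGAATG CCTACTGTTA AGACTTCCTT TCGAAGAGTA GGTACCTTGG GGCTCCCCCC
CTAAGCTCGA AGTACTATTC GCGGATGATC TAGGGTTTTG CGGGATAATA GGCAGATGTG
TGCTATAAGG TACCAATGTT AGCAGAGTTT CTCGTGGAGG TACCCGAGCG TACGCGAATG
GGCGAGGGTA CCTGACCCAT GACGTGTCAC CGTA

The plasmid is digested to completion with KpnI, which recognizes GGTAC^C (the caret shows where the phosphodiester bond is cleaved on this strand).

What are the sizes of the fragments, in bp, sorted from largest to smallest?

88, 76, 52, 30, 28 bp

KpnI sites (GGTACC) start at positions 25, 101, 189, 219, 247.
KpnI cuts after base 5 of each site (before the last base), so after positions 29, 105, 193, 223, 251.
Circular molecule, 5 cuts → 5 fragments:
  30–105 → 76 bp
  106–193 → 88 bp
  194–223 → 30 bp
  224–251 → 28 bp
  252–274 then 1–29 → 23 + 29 = 52 bp
Sorted largest to smallest: 88, 76, 52, 30, 28 bp.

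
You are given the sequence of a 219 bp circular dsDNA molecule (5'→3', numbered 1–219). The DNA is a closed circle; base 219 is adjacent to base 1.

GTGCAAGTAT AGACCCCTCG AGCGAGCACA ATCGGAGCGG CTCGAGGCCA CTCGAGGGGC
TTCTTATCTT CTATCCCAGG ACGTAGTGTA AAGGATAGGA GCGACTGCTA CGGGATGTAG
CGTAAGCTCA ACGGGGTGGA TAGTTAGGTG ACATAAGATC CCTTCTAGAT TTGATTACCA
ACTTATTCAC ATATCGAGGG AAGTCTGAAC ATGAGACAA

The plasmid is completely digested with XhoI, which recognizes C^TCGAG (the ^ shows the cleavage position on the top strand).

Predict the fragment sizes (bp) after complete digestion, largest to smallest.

185, 24, 10 bp

XhoI sites (CTCGAG) start at positions 17, 41, 51.
XhoI cuts after the first base of each site, so after positions 17, 41, 51.
Circular molecule, 3 cuts → 3 fragments:
  18–41 → 24 bp
  42–51 → 10 bp
  52–219 then 1–17 → 168 + 17 = 185 bp
Sorted largest to smallest: 185, 24, 10 bp.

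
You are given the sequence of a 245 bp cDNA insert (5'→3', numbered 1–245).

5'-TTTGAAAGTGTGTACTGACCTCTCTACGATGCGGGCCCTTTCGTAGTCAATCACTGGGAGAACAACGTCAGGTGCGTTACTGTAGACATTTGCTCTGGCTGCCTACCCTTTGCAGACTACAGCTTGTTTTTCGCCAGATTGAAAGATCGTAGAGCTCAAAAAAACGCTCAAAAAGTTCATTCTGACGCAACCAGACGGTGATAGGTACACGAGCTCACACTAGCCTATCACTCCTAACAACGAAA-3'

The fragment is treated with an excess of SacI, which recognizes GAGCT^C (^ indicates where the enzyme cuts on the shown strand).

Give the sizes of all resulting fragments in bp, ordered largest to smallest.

SacI sites (GAGCTC) start at positions 152, 211.
SacI cuts after base 5 of each site (before the last base), so after positions 156, 215.
Linear molecule, 2 cuts → 3 fragments:
  1–156 → 156 bp
  157–215 → 59 bp
  216–245 → 30 bp
Sorted largest to smallest: 156, 59, 30 bp.

156, 59, 30 bp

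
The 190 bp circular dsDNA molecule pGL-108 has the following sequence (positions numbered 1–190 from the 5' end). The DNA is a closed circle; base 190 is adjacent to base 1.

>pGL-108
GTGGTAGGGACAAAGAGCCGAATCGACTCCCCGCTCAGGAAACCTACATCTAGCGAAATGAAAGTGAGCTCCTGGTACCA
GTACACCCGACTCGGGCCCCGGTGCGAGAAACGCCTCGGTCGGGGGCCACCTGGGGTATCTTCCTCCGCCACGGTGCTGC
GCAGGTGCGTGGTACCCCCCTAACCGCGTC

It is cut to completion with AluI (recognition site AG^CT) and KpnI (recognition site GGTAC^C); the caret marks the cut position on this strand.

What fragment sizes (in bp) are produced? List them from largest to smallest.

97, 83, 10 bp

The AluI site (AGCT) starts at position 67.
AluI cuts after base 2 of each site, so after position 68.
KpnI sites (GGTACC) start at positions 74, 171.
KpnI cuts after base 5 of each site (before the last base), so after positions 78, 175.
Combined cut positions: 68, 78, 175.
Circular molecule, 3 cuts → 3 fragments:
  69–78 → 10 bp
  79–175 → 97 bp
  176–190 then 1–68 → 15 + 68 = 83 bp
Sorted largest to smallest: 97, 83, 10 bp.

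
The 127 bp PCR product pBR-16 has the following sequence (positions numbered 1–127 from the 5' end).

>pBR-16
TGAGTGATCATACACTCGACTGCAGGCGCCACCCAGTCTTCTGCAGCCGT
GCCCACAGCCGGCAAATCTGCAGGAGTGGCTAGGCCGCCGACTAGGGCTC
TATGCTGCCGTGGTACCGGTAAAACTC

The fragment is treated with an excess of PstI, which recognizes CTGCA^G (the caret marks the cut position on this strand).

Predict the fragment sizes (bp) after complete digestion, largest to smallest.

55, 27, 24, 21 bp

PstI sites (CTGCAG) start at positions 20, 41, 68.
PstI cuts after base 5 of each site (before the last base), so after positions 24, 45, 72.
Linear molecule, 3 cuts → 4 fragments:
  1–24 → 24 bp
  25–45 → 21 bp
  46–72 → 27 bp
  73–127 → 55 bp
Sorted largest to smallest: 55, 27, 24, 21 bp.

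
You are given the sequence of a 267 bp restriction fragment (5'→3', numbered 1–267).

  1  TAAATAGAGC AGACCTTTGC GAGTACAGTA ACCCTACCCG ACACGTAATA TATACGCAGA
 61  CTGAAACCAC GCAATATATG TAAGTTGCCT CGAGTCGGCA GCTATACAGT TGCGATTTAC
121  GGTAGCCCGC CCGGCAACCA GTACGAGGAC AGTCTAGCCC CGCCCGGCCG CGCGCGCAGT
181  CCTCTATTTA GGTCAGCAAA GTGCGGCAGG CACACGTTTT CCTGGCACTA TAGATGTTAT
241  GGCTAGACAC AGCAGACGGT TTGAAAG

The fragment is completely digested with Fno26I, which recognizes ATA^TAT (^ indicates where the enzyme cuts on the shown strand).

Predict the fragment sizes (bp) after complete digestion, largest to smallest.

191, 50, 26 bp

Fno26I sites (ATATAT) start at positions 48, 74.
Fno26I cuts after base 3 of each site, so after positions 50, 76.
Linear molecule, 2 cuts → 3 fragments:
  1–50 → 50 bp
  51–76 → 26 bp
  77–267 → 191 bp
Sorted largest to smallest: 191, 50, 26 bp.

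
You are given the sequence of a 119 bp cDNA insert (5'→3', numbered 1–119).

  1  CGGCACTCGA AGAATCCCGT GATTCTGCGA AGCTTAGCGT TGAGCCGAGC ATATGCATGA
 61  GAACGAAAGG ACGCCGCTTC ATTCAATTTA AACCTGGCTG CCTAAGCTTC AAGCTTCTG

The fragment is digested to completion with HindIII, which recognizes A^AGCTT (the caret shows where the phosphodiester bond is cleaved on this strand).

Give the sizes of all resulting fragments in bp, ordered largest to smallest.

74, 30, 8, 7 bp

HindIII sites (AAGCTT) start at positions 30, 104, 111.
HindIII cuts after the first base of each site, so after positions 30, 104, 111.
Linear molecule, 3 cuts → 4 fragments:
  1–30 → 30 bp
  31–104 → 74 bp
  105–111 → 7 bp
  112–119 → 8 bp
Sorted largest to smallest: 74, 30, 8, 7 bp.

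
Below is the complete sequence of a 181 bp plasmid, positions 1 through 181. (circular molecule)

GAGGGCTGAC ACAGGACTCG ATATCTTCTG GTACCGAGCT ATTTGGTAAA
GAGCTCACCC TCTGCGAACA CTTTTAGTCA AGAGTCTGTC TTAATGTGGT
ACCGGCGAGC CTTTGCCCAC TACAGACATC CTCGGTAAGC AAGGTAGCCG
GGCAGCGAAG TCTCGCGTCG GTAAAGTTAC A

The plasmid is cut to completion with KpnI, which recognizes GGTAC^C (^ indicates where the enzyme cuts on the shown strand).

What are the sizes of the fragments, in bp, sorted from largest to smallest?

113, 68 bp

KpnI sites (GGTACC) start at positions 30, 98.
KpnI cuts after base 5 of each site (before the last base), so after positions 34, 102.
Circular molecule, 2 cuts → 2 fragments:
  35–102 → 68 bp
  103–181 then 1–34 → 79 + 34 = 113 bp
Sorted largest to smallest: 113, 68 bp.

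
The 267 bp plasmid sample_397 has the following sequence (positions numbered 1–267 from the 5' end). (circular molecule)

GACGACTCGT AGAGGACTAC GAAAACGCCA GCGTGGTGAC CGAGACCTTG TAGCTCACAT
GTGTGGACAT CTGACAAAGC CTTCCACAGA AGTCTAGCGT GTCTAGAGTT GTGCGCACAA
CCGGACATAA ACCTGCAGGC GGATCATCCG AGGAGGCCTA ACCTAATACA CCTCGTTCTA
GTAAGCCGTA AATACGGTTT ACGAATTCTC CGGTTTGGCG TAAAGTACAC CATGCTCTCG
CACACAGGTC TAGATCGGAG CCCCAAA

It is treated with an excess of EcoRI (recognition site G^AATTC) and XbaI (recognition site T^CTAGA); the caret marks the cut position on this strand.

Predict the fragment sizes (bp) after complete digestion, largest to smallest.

The EcoRI site (GAATTC) starts at position 203.
EcoRI cuts after the first base of each site, so after position 203.
XbaI sites (TCTAGA) start at positions 102, 249.
XbaI cuts after the first base of each site, so after positions 102, 249.
Combined cut positions: 102, 203, 249.
Circular molecule, 3 cuts → 3 fragments:
  103–203 → 101 bp
  204–249 → 46 bp
  250–267 then 1–102 → 18 + 102 = 120 bp
Sorted largest to smallest: 120, 101, 46 bp.

120, 101, 46 bp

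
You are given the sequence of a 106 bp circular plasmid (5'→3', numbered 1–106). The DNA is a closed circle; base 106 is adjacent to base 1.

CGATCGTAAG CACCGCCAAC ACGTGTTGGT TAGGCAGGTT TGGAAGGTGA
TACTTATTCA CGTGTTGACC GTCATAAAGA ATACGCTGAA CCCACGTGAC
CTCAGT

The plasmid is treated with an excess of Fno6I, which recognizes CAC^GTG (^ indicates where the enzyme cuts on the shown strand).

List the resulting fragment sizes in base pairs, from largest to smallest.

39, 34, 33 bp

Fno6I sites (CACGTG) start at positions 20, 59, 93.
Fno6I cuts after base 3 of each site, so after positions 22, 61, 95.
Circular molecule, 3 cuts → 3 fragments:
  23–61 → 39 bp
  62–95 → 34 bp
  96–106 then 1–22 → 11 + 22 = 33 bp
Sorted largest to smallest: 39, 34, 33 bp.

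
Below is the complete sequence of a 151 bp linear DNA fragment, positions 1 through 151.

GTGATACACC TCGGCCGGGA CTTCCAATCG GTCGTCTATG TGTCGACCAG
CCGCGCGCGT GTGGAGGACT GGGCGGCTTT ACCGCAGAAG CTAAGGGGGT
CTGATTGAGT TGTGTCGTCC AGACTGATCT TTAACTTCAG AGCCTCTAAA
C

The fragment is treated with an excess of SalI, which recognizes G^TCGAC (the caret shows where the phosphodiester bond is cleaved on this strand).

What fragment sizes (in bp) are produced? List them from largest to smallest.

109, 42 bp

The SalI site (GTCGAC) starts at position 42.
SalI cuts after the first base of each site, so after position 42.
Linear molecule, 1 cut → 2 fragments:
  1–42 → 42 bp
  43–151 → 109 bp
Sorted largest to smallest: 109, 42 bp.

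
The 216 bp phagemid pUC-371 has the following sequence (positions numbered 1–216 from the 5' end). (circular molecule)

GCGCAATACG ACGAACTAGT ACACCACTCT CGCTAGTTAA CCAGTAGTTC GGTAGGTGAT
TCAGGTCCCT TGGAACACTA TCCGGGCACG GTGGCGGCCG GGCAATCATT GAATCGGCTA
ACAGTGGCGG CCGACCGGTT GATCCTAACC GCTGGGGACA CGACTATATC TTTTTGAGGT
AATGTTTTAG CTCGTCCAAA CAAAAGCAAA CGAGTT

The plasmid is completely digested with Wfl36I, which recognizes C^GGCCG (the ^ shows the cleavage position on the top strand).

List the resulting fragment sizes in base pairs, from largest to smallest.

183, 33 bp

Wfl36I sites (CGGCCG) start at positions 95, 128.
Wfl36I cuts after the first base of each site, so after positions 95, 128.
Circular molecule, 2 cuts → 2 fragments:
  96–128 → 33 bp
  129–216 then 1–95 → 88 + 95 = 183 bp
Sorted largest to smallest: 183, 33 bp.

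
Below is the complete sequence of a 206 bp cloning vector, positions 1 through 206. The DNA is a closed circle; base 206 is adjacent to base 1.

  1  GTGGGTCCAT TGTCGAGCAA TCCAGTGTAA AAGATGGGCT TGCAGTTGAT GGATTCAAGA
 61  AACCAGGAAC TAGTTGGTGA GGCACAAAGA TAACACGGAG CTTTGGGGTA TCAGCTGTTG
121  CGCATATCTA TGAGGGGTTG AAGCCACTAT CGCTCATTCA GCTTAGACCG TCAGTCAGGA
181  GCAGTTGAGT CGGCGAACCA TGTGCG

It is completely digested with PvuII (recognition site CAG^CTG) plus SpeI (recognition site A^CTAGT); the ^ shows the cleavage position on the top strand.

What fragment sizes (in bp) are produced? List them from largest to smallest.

161, 45 bp

The PvuII site (CAGCTG) starts at position 112.
PvuII cuts after base 3 of each site, so after position 114.
The SpeI site (ACTAGT) starts at position 69.
SpeI cuts after the first base of each site, so after position 69.
Combined cut positions: 69, 114.
Circular molecule, 2 cuts → 2 fragments:
  70–114 → 45 bp
  115–206 then 1–69 → 92 + 69 = 161 bp
Sorted largest to smallest: 161, 45 bp.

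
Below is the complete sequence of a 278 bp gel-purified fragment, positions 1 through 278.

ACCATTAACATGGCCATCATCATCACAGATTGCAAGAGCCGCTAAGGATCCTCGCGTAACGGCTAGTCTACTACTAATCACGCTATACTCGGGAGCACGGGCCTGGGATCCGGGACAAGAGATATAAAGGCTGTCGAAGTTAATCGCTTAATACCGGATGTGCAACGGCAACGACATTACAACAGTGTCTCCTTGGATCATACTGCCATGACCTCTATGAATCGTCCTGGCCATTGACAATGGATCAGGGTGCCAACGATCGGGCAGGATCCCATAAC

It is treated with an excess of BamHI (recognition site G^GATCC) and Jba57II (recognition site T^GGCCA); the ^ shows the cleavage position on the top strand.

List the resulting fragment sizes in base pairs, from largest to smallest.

BamHI sites (GGATCC) start at positions 46, 106, 267.
BamHI cuts after the first base of each site, so after positions 46, 106, 267.
Jba57II sites (TGGCCA) start at positions 11, 228.
Jba57II cuts after the first base of each site, so after positions 11, 228.
Combined cut positions: 11, 46, 106, 228, 267.
Linear molecule, 5 cuts → 6 fragments:
  1–11 → 11 bp
  12–46 → 35 bp
  47–106 → 60 bp
  107–228 → 122 bp
  229–267 → 39 bp
  268–278 → 11 bp
Sorted largest to smallest: 122, 60, 39, 35, 11, 11 bp.

122, 60, 39, 35, 11, 11 bp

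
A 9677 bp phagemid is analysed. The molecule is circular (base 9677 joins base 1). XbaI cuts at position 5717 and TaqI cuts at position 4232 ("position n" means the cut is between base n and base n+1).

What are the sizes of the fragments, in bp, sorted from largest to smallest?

8192, 1485 bp

Combined cut positions (sorted): 4232, 5717.
Circular molecule, 2 cuts → 2 fragments:
  5717 − 4232 = 1485 bp
  wrap: 9677 − 5717 + 4232 = 8192 bp
Sorted largest to smallest: 8192, 1485 bp.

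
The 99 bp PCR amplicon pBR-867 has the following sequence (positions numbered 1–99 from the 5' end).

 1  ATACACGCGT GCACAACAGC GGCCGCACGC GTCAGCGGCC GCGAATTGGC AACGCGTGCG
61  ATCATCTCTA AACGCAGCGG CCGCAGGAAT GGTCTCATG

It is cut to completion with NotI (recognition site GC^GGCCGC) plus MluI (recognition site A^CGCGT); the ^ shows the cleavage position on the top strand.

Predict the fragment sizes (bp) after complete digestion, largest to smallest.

NotI sites (GCGGCCGC) start at positions 19, 35, 77.
NotI cuts after base 2 of each site, so after positions 20, 36, 78.
MluI sites (ACGCGT) start at positions 5, 27, 52.
MluI cuts after the first base of each site, so after positions 5, 27, 52.
Combined cut positions: 5, 20, 27, 36, 52, 78.
Linear molecule, 6 cuts → 7 fragments:
  1–5 → 5 bp
  6–20 → 15 bp
  21–27 → 7 bp
  28–36 → 9 bp
  37–52 → 16 bp
  53–78 → 26 bp
  79–99 → 21 bp
Sorted largest to smallest: 26, 21, 16, 15, 9, 7, 5 bp.

26, 21, 16, 15, 9, 7, 5 bp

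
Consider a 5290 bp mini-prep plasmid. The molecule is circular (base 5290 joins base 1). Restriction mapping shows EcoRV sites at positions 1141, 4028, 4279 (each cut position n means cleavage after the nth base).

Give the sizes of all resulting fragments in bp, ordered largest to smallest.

Circular molecule, 3 cuts → 3 fragments:
  4028 − 1141 = 2887 bp
  4279 − 4028 = 251 bp
  wrap: 5290 − 4279 + 1141 = 2152 bp
Sorted largest to smallest: 2887, 2152, 251 bp.

2887, 2152, 251 bp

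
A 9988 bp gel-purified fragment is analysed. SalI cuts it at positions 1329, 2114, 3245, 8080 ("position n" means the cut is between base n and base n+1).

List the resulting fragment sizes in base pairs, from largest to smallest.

4835, 1908, 1329, 1131, 785 bp

Linear molecule, 4 cuts → 5 fragments:
  1329 − 0 = 1329 bp
  2114 − 1329 = 785 bp
  3245 − 2114 = 1131 bp
  8080 − 3245 = 4835 bp
  9988 − 8080 = 1908 bp
Sorted largest to smallest: 4835, 1908, 1329, 1131, 785 bp.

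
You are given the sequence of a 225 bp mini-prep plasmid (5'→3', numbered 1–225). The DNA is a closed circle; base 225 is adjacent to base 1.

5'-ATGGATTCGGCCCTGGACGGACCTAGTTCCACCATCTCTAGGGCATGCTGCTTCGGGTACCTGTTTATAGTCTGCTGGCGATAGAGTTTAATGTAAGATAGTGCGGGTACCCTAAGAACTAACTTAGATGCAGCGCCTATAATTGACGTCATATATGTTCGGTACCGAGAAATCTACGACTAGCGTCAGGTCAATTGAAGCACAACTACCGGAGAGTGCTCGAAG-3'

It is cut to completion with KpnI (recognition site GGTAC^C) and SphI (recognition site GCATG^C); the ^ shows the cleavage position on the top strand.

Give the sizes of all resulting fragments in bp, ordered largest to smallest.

KpnI sites (GGTACC) start at positions 56, 106, 161.
KpnI cuts after base 5 of each site (before the last base), so after positions 60, 110, 165.
The SphI site (GCATGC) starts at position 43.
SphI cuts after base 5 of each site (before the last base), so after position 47.
Combined cut positions: 47, 60, 110, 165.
Circular molecule, 4 cuts → 4 fragments:
  48–60 → 13 bp
  61–110 → 50 bp
  111–165 → 55 bp
  166–225 then 1–47 → 60 + 47 = 107 bp
Sorted largest to smallest: 107, 55, 50, 13 bp.

107, 55, 50, 13 bp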